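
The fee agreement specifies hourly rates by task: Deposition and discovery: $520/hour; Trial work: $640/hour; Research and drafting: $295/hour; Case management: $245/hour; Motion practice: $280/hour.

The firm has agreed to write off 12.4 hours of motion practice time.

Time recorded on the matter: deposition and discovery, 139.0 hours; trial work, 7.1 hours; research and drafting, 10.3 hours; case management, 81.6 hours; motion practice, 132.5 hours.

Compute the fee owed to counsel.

$133,482.50

Deposition and discovery: 139.0 × $520 = $72,280.00
Trial work: 7.1 × $640 = $4,544.00
Research and drafting: 10.3 × $295 = $3,038.50
Case management: 81.6 × $245 = $19,992.00
Motion practice: 132.5 × $280 = $37,100.00
Subtotal: $136,954.50
Write-off: 12.4 × $280 = $3,472.00
Total: $136,954.50 − $3,472.00 = $133,482.50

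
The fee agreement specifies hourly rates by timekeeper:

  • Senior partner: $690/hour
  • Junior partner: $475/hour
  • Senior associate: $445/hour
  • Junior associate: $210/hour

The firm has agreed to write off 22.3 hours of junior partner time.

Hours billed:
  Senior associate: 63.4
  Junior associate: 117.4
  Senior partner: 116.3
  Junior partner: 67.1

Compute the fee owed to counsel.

Senior partner: 116.3 × $690 = $80,247.00
Junior partner: 67.1 × $475 = $31,872.50
Senior associate: 63.4 × $445 = $28,213.00
Junior associate: 117.4 × $210 = $24,654.00
Subtotal: $164,986.50
Write-off: 22.3 × $475 = $10,592.50
Total: $164,986.50 − $10,592.50 = $154,394.00

$154,394.00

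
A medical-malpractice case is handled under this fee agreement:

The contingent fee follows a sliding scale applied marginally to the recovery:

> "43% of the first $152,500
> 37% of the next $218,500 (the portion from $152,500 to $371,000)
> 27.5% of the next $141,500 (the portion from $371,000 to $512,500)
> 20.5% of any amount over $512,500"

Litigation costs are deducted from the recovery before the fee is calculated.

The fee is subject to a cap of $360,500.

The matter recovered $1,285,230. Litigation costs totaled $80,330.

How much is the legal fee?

$327,274.50

Fee base (net of costs): $1,285,230 − $80,330 = $1,204,900
First $152,500 at 43% = $65,575.00
Next $218,500 at 37% = $80,845.00
Next $141,500 at 27.5% = $38,912.50
Remaining $692,400 at 20.5% = $141,942.00
Fee: $65,575.00 + $80,845.00 + $38,912.50 + $141,942.00 = $327,274.50
$327,274.50 is under the $360,500 cap.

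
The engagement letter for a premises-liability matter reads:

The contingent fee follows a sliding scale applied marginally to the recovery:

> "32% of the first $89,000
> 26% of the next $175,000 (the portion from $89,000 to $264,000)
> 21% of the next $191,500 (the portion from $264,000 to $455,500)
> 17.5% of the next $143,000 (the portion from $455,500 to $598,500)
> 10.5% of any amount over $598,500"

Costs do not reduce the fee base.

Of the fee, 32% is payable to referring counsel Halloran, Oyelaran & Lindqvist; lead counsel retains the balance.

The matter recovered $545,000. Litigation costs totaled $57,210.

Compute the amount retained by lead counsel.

$88,303.10

Fee base is the gross recovery, $545,000; costs are reimbursed separately.
First $89,000 at 32% = $28,480.00
Next $175,000 at 26% = $45,500.00
Next $191,500 at 21% = $40,215.00
Remaining $89,500 at 17.5% = $15,662.50
Fee: $28,480.00 + $45,500.00 + $40,215.00 + $15,662.50 = $129,857.50
Referral share: 32% of $129,857.50 = $41,554.40; lead counsel retains $129,857.50 − $41,554.40 = $88,303.10.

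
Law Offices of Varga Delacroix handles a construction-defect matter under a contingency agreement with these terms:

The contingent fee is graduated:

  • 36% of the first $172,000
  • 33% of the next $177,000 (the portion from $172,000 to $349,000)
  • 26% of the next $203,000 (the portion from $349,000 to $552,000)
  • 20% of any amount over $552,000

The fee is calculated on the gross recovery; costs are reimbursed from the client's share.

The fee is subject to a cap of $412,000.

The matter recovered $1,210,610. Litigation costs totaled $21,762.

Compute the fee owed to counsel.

$304,832.00

Fee base is the gross recovery, $1,210,610; costs are reimbursed separately.
First $172,000 at 36% = $61,920.00
Next $177,000 at 33% = $58,410.00
Next $203,000 at 26% = $52,780.00
Remaining $658,610 at 20% = $131,722.00
Fee: $61,920.00 + $58,410.00 + $52,780.00 + $131,722.00 = $304,832.00
$304,832.00 is under the $412,000 cap.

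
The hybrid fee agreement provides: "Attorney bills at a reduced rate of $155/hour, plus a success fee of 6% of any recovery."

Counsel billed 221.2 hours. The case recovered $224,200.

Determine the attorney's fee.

$47,738.00

Hourly: 221.2 × $155 = $34,286.00
Success fee: 6% of $224,200 = $13,452.00
Total: $34,286.00 + $13,452.00 = $47,738.00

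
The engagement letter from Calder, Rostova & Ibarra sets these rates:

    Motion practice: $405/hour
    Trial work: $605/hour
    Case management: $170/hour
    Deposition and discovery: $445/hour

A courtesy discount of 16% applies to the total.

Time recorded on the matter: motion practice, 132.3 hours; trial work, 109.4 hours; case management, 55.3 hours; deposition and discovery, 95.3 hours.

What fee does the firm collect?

Motion practice: 132.3 × $405 = $53,581.50
Trial work: 109.4 × $605 = $66,187.00
Case management: 55.3 × $170 = $9,401.00
Deposition and discovery: 95.3 × $445 = $42,408.50
Subtotal: $171,578.00
Less 16% discount: −$27,452.48
Total: $171,578.00 − $27,452.48 = $144,125.52

$144,125.52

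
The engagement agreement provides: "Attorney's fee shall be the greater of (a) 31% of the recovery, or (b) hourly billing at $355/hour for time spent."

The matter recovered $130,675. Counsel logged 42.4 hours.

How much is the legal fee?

(a) 31% of $130,675 = $40,509.25
(b) 42.4 × $355 = $15,052.00
The greater is (a): $40,509.25.

$40,509.25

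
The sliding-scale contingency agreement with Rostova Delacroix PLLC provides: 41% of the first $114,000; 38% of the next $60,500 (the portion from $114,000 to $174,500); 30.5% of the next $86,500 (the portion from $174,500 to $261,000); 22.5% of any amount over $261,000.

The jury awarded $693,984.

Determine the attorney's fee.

$193,533.90

First $114,000 at 41% = $46,740.00
Next $60,500 at 38% = $22,990.00
Next $86,500 at 30.5% = $26,382.50
Remaining $432,984 at 22.5% = $97,421.40
Fee: $46,740.00 + $22,990.00 + $26,382.50 + $97,421.40 = $193,533.90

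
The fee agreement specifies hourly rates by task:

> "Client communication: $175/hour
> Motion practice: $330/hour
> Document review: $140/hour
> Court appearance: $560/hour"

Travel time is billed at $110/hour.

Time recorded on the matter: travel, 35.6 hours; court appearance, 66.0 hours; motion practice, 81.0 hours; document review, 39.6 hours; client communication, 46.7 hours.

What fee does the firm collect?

$81,322.50

Client communication: 46.7 × $175 = $8,172.50
Motion practice: 81.0 × $330 = $26,730.00
Document review: 39.6 × $140 = $5,544.00
Court appearance: 66.0 × $560 = $36,960.00
Subtotal: $8,172.50 + $26,730.00 + $5,544.00 + $36,960.00 = $77,406.50
Travel: 35.6 × $110 = $3,916.00
Total: $77,406.50 + $3,916.00 = $81,322.50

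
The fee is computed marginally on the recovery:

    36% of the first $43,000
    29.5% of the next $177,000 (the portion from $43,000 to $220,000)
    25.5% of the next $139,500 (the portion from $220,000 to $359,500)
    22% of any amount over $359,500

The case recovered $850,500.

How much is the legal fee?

First $43,000 at 36% = $15,480.00
Next $177,000 at 29.5% = $52,215.00
Next $139,500 at 25.5% = $35,572.50
Remaining $491,000 at 22% = $108,020.00
Fee: $15,480.00 + $52,215.00 + $35,572.50 + $108,020.00 = $211,287.50

$211,287.50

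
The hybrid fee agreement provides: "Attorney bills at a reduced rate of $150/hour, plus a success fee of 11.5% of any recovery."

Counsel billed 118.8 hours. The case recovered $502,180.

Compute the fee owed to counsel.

Hourly: 118.8 × $150 = $17,820.00
Success fee: 11.5% of $502,180 = $57,750.70
Total: $17,820.00 + $57,750.70 = $75,570.70

$75,570.70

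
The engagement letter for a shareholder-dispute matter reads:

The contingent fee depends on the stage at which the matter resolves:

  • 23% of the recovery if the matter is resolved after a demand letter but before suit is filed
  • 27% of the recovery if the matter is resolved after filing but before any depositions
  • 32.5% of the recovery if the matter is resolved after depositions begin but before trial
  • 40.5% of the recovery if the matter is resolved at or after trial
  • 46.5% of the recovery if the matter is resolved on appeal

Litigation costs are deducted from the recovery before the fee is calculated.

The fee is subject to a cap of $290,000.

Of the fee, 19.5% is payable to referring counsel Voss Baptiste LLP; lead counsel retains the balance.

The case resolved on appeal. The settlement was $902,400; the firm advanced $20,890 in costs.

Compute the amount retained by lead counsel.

$233,450.00

Fee base (net of costs): $902,400 − $20,890 = $881,510
The matter resolved on appeal, so the 46.5% rate applies.
$881,510 × 46.5% = $409,902.15
$409,902.15 exceeds the $290,000 cap, so the fee is capped at $290,000.00.
Referral share: 19.5% of $290,000.00 = $56,550.00; lead counsel retains $290,000.00 − $56,550.00 = $233,450.00.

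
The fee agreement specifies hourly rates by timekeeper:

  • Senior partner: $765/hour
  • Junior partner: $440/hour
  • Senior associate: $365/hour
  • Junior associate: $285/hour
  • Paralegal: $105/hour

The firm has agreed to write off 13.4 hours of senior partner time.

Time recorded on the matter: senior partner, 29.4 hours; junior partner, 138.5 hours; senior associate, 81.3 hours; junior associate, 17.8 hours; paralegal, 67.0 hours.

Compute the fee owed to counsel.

Senior partner: 29.4 × $765 = $22,491.00
Junior partner: 138.5 × $440 = $60,940.00
Senior associate: 81.3 × $365 = $29,674.50
Junior associate: 17.8 × $285 = $5,073.00
Paralegal: 67.0 × $105 = $7,035.00
Subtotal: $125,213.50
Write-off: 13.4 × $765 = $10,251.00
Total: $125,213.50 − $10,251.00 = $114,962.50

$114,962.50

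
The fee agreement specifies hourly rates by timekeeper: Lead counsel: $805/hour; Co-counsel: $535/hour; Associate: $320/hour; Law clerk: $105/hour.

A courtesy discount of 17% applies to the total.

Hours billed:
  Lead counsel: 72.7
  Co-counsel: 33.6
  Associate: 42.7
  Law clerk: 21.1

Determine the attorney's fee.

$76,674.57

Lead counsel: 72.7 × $805 = $58,523.50
Co-counsel: 33.6 × $535 = $17,976.00
Associate: 42.7 × $320 = $13,664.00
Law clerk: 21.1 × $105 = $2,215.50
Subtotal: $92,379.00
Less 17% discount: −$15,704.43
Total: $92,379.00 − $15,704.43 = $76,674.57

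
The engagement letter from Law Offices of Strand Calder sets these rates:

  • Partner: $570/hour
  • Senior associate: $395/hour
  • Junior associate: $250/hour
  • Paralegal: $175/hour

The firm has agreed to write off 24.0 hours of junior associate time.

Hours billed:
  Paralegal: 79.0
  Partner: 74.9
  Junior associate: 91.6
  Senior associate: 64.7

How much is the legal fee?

Partner: 74.9 × $570 = $42,693.00
Senior associate: 64.7 × $395 = $25,556.50
Junior associate: 91.6 × $250 = $22,900.00
Paralegal: 79.0 × $175 = $13,825.00
Subtotal: $104,974.50
Write-off: 24.0 × $250 = $6,000.00
Total: $104,974.50 − $6,000.00 = $98,974.50

$98,974.50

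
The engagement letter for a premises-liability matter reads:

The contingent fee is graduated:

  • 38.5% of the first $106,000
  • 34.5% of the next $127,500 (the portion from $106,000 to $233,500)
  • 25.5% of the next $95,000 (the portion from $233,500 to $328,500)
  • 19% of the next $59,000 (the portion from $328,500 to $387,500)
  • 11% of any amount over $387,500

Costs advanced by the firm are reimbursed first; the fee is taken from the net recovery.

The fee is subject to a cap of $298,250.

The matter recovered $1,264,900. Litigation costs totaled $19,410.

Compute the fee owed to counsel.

$214,611.40

Fee base (net of costs): $1,264,900 − $19,410 = $1,245,490
First $106,000 at 38.5% = $40,810.00
Next $127,500 at 34.5% = $43,987.50
Next $95,000 at 25.5% = $24,225.00
Next $59,000 at 19% = $11,210.00
Remaining $857,990 at 11% = $94,378.90
Fee: $40,810.00 + $43,987.50 + $24,225.00 + $11,210.00 + $94,378.90 = $214,611.40
$214,611.40 is under the $298,250 cap.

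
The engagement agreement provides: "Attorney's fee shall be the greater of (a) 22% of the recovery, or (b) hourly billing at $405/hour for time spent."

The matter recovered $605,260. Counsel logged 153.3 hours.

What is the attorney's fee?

(a) 22% of $605,260 = $133,157.20
(b) 153.3 × $405 = $62,086.50
The greater is (a): $133,157.20.

$133,157.20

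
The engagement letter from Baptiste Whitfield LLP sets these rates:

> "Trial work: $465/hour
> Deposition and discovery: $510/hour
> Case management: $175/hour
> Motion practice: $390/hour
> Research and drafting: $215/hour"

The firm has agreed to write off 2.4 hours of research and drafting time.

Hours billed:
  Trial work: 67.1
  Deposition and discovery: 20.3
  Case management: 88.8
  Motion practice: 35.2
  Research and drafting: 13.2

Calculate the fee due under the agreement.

Trial work: 67.1 × $465 = $31,201.50
Deposition and discovery: 20.3 × $510 = $10,353.00
Case management: 88.8 × $175 = $15,540.00
Motion practice: 35.2 × $390 = $13,728.00
Research and drafting: 13.2 × $215 = $2,838.00
Subtotal: $73,660.50
Write-off: 2.4 × $215 = $516.00
Total: $73,660.50 − $516.00 = $73,144.50

$73,144.50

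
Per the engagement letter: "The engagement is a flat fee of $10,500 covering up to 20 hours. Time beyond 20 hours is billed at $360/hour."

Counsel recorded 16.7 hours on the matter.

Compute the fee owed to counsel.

16.7 hours is within the 20-hour scope; only the flat fee applies.

$10,500.00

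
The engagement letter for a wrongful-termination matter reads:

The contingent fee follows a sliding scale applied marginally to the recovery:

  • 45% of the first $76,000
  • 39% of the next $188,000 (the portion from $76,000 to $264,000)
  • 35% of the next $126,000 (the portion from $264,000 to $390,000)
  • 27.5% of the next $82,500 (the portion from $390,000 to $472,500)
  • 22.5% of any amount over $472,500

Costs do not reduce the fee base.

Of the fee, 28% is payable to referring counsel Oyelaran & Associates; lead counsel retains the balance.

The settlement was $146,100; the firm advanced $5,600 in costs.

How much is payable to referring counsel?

$17,230.92

Fee base is the gross recovery, $146,100; costs are reimbursed separately.
First $76,000 at 45% = $34,200.00
Remaining $70,100 at 39% = $27,339.00
Fee: $34,200.00 + $27,339.00 = $61,539.00
Referral share: 28% of $61,539.00 = $17,230.92; lead counsel retains $61,539.00 − $17,230.92 = $44,308.08.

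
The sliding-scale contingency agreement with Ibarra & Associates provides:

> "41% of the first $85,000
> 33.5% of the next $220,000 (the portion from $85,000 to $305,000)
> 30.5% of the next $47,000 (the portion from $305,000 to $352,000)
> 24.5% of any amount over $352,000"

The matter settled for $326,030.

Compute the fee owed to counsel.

First $85,000 at 41% = $34,850.00
Next $220,000 at 33.5% = $73,700.00
Remaining $21,030 at 30.5% = $6,414.15
Fee: $34,850.00 + $73,700.00 + $6,414.15 = $114,964.15

$114,964.15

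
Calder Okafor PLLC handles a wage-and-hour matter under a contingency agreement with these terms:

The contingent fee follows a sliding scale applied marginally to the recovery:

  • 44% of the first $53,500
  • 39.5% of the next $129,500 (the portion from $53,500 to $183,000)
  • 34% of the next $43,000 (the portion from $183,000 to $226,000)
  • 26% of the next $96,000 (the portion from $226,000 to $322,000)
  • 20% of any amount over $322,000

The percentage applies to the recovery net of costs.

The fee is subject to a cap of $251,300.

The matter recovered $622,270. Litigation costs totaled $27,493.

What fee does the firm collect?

$168,827.90

Fee base (net of costs): $622,270 − $27,493 = $594,777
First $53,500 at 44% = $23,540.00
Next $129,500 at 39.5% = $51,152.50
Next $43,000 at 34% = $14,620.00
Next $96,000 at 26% = $24,960.00
Remaining $272,777 at 20% = $54,555.40
Fee: $23,540.00 + $51,152.50 + $14,620.00 + $24,960.00 + $54,555.40 = $168,827.90
$168,827.90 is under the $251,300 cap.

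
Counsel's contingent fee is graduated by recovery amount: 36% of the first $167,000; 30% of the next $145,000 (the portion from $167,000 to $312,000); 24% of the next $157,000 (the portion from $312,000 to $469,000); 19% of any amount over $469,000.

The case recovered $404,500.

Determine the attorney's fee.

$125,820.00

First $167,000 at 36% = $60,120.00
Next $145,000 at 30% = $43,500.00
Remaining $92,500 at 24% = $22,200.00
Fee: $60,120.00 + $43,500.00 + $22,200.00 = $125,820.00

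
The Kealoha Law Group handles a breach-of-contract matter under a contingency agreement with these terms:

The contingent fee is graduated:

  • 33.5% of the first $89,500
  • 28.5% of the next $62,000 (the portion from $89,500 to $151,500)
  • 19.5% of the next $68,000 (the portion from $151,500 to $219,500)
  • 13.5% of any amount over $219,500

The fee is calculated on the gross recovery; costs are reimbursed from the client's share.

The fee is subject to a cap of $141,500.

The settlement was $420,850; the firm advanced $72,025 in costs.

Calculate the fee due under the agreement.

$88,094.75

Fee base is the gross recovery, $420,850; costs are reimbursed separately.
First $89,500 at 33.5% = $29,982.50
Next $62,000 at 28.5% = $17,670.00
Next $68,000 at 19.5% = $13,260.00
Remaining $201,350 at 13.5% = $27,182.25
Fee: $29,982.50 + $17,670.00 + $13,260.00 + $27,182.25 = $88,094.75
$88,094.75 is under the $141,500 cap.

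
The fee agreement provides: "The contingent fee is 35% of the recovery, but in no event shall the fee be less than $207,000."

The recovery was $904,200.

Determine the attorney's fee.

$316,470.00

35% of $904,200 = $316,470.00
That exceeds the $207,000 minimum.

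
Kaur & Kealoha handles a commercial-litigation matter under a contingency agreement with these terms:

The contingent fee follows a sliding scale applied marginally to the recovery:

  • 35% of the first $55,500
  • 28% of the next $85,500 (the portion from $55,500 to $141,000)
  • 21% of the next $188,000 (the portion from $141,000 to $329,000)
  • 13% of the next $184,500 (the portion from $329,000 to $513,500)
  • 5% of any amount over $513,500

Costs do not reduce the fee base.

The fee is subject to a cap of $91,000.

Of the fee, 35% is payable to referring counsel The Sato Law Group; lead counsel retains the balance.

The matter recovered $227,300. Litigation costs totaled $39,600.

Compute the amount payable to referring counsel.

$21,520.80

Fee base is the gross recovery, $227,300; costs are reimbursed separately.
First $55,500 at 35% = $19,425.00
Next $85,500 at 28% = $23,940.00
Remaining $86,300 at 21% = $18,123.00
Fee: $19,425.00 + $23,940.00 + $18,123.00 = $61,488.00
$61,488.00 is under the $91,000 cap.
Referral share: 35% of $61,488.00 = $21,520.80; lead counsel retains $61,488.00 − $21,520.80 = $39,967.20.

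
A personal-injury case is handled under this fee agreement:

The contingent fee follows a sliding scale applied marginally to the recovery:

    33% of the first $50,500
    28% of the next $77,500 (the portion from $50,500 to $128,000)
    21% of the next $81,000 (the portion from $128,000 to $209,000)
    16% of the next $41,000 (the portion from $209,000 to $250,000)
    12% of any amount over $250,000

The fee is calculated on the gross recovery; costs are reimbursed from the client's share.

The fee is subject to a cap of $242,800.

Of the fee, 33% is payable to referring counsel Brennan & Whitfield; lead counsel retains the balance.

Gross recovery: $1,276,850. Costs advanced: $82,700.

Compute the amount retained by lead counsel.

Fee base is the gross recovery, $1,276,850; costs are reimbursed separately.
First $50,500 at 33% = $16,665.00
Next $77,500 at 28% = $21,700.00
Next $81,000 at 21% = $17,010.00
Next $41,000 at 16% = $6,560.00
Remaining $1,026,850 at 12% = $123,222.00
Fee: $16,665.00 + $21,700.00 + $17,010.00 + $6,560.00 + $123,222.00 = $185,157.00
$185,157.00 is under the $242,800 cap.
Referral share: 33% of $185,157.00 = $61,101.81; lead counsel retains $185,157.00 − $61,101.81 = $124,055.19.

$124,055.19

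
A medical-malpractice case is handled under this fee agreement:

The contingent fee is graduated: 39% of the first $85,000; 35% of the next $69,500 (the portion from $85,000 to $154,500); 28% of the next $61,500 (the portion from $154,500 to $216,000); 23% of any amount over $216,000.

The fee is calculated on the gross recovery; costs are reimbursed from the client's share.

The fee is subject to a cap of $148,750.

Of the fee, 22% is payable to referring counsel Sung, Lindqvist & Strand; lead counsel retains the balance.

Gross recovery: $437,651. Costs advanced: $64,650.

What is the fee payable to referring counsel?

Fee base is the gross recovery, $437,651; costs are reimbursed separately.
First $85,000 at 39% = $33,150.00
Next $69,500 at 35% = $24,325.00
Next $61,500 at 28% = $17,220.00
Remaining $221,651 at 23% = $50,979.73
Fee: $33,150.00 + $24,325.00 + $17,220.00 + $50,979.73 = $125,674.73
$125,674.73 is under the $148,750 cap.
Referral share: 22% of $125,674.73 = $27,648.44; lead counsel retains $125,674.73 − $27,648.44 = $98,026.29.

$27,648.44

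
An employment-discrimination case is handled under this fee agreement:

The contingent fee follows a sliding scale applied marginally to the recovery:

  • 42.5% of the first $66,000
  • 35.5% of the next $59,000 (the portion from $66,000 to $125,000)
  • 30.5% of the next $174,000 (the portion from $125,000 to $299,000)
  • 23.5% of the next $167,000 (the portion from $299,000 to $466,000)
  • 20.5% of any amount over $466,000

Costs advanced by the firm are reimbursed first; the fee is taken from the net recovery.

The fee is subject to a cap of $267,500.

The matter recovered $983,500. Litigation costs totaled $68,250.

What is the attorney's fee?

Fee base (net of costs): $983,500 − $68,250 = $915,250
First $66,000 at 42.5% = $28,050.00
Next $59,000 at 35.5% = $20,945.00
Next $174,000 at 30.5% = $53,070.00
Next $167,000 at 23.5% = $39,245.00
Remaining $449,250 at 20.5% = $92,096.25
Fee: $28,050.00 + $20,945.00 + $53,070.00 + $39,245.00 + $92,096.25 = $233,406.25
$233,406.25 is under the $267,500 cap.

$233,406.25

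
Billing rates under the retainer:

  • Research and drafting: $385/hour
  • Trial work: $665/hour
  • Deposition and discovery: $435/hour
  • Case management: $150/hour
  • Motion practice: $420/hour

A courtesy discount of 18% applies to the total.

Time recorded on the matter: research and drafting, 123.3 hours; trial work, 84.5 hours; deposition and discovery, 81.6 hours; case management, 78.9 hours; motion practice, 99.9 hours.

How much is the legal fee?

Research and drafting: 123.3 × $385 = $47,470.50
Trial work: 84.5 × $665 = $56,192.50
Deposition and discovery: 81.6 × $435 = $35,496.00
Case management: 78.9 × $150 = $11,835.00
Motion practice: 99.9 × $420 = $41,958.00
Subtotal: $192,952.00
Less 18% discount: −$34,731.36
Total: $192,952.00 − $34,731.36 = $158,220.64

$158,220.64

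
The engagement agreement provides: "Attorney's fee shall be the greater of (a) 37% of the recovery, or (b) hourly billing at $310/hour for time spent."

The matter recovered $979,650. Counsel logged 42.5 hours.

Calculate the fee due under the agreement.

(a) 37% of $979,650 = $362,470.50
(b) 42.5 × $310 = $13,175.00
The greater is (a): $362,470.50.

$362,470.50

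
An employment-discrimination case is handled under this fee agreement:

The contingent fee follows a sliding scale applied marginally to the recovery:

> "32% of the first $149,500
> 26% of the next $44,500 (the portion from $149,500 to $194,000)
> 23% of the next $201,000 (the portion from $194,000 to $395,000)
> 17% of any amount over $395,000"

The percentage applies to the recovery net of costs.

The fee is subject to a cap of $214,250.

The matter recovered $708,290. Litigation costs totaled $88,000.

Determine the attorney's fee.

Fee base (net of costs): $708,290 − $88,000 = $620,290
First $149,500 at 32% = $47,840.00
Next $44,500 at 26% = $11,570.00
Next $201,000 at 23% = $46,230.00
Remaining $225,290 at 17% = $38,299.30
Fee: $47,840.00 + $11,570.00 + $46,230.00 + $38,299.30 = $143,939.30
$143,939.30 is under the $214,250 cap.

$143,939.30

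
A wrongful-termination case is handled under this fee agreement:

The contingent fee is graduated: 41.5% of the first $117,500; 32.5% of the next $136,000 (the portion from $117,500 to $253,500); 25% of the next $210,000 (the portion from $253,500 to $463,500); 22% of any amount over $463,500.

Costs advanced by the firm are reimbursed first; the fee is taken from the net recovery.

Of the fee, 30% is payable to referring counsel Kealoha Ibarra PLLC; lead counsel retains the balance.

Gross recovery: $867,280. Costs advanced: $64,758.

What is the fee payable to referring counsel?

$66,014.20

Fee base (net of costs): $867,280 − $64,758 = $802,522
First $117,500 at 41.5% = $48,762.50
Next $136,000 at 32.5% = $44,200.00
Next $210,000 at 25% = $52,500.00
Remaining $339,022 at 22% = $74,584.84
Fee: $48,762.50 + $44,200.00 + $52,500.00 + $74,584.84 = $220,047.34
Referral share: 30% of $220,047.34 = $66,014.20; lead counsel retains $220,047.34 − $66,014.20 = $154,033.14.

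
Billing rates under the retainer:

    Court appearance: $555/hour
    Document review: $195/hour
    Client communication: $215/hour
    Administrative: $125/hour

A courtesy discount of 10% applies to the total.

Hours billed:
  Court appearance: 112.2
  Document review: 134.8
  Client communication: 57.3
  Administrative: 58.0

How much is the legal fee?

$97,313.85

Court appearance: 112.2 × $555 = $62,271.00
Document review: 134.8 × $195 = $26,286.00
Client communication: 57.3 × $215 = $12,319.50
Administrative: 58.0 × $125 = $7,250.00
Subtotal: $108,126.50
Less 10% discount: −$10,812.65
Total: $108,126.50 − $10,812.65 = $97,313.85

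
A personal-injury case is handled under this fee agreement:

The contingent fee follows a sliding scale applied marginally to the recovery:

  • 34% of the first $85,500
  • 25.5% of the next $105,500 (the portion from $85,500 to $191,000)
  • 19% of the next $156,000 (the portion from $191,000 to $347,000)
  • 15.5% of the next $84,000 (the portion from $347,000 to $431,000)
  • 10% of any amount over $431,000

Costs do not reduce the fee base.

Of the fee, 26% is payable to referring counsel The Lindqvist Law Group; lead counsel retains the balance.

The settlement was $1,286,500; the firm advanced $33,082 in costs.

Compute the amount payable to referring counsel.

$47,887.45

Fee base is the gross recovery, $1,286,500; costs are reimbursed separately.
First $85,500 at 34% = $29,070.00
Next $105,500 at 25.5% = $26,902.50
Next $156,000 at 19% = $29,640.00
Next $84,000 at 15.5% = $13,020.00
Remaining $855,500 at 10% = $85,550.00
Fee: $29,070.00 + $26,902.50 + $29,640.00 + $13,020.00 + $85,550.00 = $184,182.50
Referral share: 26% of $184,182.50 = $47,887.45; lead counsel retains $184,182.50 − $47,887.45 = $136,295.05.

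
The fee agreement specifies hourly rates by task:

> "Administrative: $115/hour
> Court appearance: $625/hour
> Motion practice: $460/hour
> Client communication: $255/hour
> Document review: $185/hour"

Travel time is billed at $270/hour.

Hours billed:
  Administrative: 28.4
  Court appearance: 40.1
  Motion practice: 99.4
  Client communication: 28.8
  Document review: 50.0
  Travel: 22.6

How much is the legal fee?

Administrative: 28.4 × $115 = $3,266.00
Court appearance: 40.1 × $625 = $25,062.50
Motion practice: 99.4 × $460 = $45,724.00
Client communication: 28.8 × $255 = $7,344.00
Document review: 50.0 × $185 = $9,250.00
Subtotal: $3,266.00 + $25,062.50 + $45,724.00 + $7,344.00 + $9,250.00 = $90,646.50
Travel: 22.6 × $270 = $6,102.00
Total: $90,646.50 + $6,102.00 = $96,748.50

$96,748.50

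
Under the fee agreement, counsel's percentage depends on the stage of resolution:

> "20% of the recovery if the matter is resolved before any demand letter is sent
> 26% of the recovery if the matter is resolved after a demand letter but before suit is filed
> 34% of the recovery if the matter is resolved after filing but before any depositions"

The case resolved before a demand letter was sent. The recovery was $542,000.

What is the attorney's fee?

$108,400.00

The matter resolved before a demand letter was sent, so the 20% rate applies.
$542,000 × 20% = $108,400.00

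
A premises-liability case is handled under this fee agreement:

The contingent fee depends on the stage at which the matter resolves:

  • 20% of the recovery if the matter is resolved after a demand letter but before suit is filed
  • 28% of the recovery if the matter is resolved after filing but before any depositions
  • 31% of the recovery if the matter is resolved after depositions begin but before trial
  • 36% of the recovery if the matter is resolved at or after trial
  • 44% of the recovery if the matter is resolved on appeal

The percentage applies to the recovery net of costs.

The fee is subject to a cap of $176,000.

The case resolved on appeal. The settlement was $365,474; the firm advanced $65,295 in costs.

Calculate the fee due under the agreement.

Fee base (net of costs): $365,474 − $65,295 = $300,179
The matter resolved on appeal, so the 44% rate applies.
$300,179 × 44% = $132,078.76
$132,078.76 is under the $176,000 cap.

$132,078.76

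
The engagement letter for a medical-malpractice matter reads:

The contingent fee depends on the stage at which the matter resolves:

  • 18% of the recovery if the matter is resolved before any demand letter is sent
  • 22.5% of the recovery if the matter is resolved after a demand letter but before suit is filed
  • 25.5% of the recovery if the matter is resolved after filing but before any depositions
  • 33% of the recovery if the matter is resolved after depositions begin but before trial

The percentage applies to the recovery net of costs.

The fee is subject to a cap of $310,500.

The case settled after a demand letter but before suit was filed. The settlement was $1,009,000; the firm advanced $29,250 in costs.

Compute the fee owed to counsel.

$220,443.75

Fee base (net of costs): $1,009,000 − $29,250 = $979,750
The matter settled after a demand letter but before suit was filed, so the 22.5% rate applies.
$979,750 × 22.5% = $220,443.75
$220,443.75 is under the $310,500 cap.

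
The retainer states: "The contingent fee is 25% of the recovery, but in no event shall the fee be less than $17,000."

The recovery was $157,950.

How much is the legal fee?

25% of $157,950 = $39,487.50
That exceeds the $17,000 minimum.

$39,487.50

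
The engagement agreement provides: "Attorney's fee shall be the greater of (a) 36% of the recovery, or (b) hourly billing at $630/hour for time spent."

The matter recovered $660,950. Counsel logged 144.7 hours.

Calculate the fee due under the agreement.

(a) 36% of $660,950 = $237,942.00
(b) 144.7 × $630 = $91,161.00
The greater is (a): $237,942.00.

$237,942.00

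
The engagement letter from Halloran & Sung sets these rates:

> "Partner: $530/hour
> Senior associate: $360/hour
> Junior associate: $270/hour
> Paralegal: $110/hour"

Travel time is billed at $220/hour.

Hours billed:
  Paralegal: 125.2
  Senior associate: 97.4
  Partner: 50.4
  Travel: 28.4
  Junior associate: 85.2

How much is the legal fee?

$104,800.00

Partner: 50.4 × $530 = $26,712.00
Senior associate: 97.4 × $360 = $35,064.00
Junior associate: 85.2 × $270 = $23,004.00
Paralegal: 125.2 × $110 = $13,772.00
Subtotal: $26,712.00 + $35,064.00 + $23,004.00 + $13,772.00 = $98,552.00
Travel: 28.4 × $220 = $6,248.00
Total: $98,552.00 + $6,248.00 = $104,800.00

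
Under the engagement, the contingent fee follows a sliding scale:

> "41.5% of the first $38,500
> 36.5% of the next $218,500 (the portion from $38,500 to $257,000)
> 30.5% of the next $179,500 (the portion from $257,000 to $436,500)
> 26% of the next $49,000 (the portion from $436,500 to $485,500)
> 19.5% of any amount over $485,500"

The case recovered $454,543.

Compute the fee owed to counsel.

First $38,500 at 41.5% = $15,977.50
Next $218,500 at 36.5% = $79,752.50
Next $179,500 at 30.5% = $54,747.50
Remaining $18,043 at 26% = $4,691.18
Fee: $15,977.50 + $79,752.50 + $54,747.50 + $4,691.18 = $155,168.68

$155,168.68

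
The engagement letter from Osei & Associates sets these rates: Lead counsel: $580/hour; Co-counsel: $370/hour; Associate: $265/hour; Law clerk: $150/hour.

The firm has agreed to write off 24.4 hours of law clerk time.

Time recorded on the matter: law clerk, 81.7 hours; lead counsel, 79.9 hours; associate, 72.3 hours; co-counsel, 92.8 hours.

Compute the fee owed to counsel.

Lead counsel: 79.9 × $580 = $46,342.00
Co-counsel: 92.8 × $370 = $34,336.00
Associate: 72.3 × $265 = $19,159.50
Law clerk: 81.7 × $150 = $12,255.00
Subtotal: $112,092.50
Write-off: 24.4 × $150 = $3,660.00
Total: $112,092.50 − $3,660.00 = $108,432.50

$108,432.50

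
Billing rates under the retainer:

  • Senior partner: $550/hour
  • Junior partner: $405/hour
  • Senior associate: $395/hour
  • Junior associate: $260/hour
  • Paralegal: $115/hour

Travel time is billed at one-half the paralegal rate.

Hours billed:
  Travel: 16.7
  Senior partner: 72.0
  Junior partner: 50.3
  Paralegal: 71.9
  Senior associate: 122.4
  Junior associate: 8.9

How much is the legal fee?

$119,862.25

Senior partner: 72.0 × $550 = $39,600.00
Junior partner: 50.3 × $405 = $20,371.50
Senior associate: 122.4 × $395 = $48,348.00
Junior associate: 8.9 × $260 = $2,314.00
Paralegal: 71.9 × $115 = $8,268.50
Subtotal: $39,600.00 + $20,371.50 + $48,348.00 + $2,314.00 + $8,268.50 = $118,902.00
Travel: 16.7 × ($115 ÷ 2) = 16.7 × $57.50 = $960.25
Total: $118,902.00 + $960.25 = $119,862.25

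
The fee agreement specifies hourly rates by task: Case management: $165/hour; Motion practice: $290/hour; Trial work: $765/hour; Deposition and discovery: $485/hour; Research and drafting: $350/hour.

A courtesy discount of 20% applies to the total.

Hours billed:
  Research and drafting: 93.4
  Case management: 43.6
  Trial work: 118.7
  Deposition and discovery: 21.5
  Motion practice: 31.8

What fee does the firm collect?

$120,271.20

Case management: 43.6 × $165 = $7,194.00
Motion practice: 31.8 × $290 = $9,222.00
Trial work: 118.7 × $765 = $90,805.50
Deposition and discovery: 21.5 × $485 = $10,427.50
Research and drafting: 93.4 × $350 = $32,690.00
Subtotal: $150,339.00
Less 20% discount: −$30,067.80
Total: $150,339.00 − $30,067.80 = $120,271.20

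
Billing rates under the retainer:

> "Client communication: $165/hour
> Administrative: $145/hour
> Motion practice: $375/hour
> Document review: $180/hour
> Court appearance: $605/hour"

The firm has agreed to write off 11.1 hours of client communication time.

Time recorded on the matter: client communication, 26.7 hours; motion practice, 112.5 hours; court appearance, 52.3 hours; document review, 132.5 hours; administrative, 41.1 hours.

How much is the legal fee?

$106,212.50

Client communication: 26.7 × $165 = $4,405.50
Administrative: 41.1 × $145 = $5,959.50
Motion practice: 112.5 × $375 = $42,187.50
Document review: 132.5 × $180 = $23,850.00
Court appearance: 52.3 × $605 = $31,641.50
Subtotal: $108,044.00
Write-off: 11.1 × $165 = $1,831.50
Total: $108,044.00 − $1,831.50 = $106,212.50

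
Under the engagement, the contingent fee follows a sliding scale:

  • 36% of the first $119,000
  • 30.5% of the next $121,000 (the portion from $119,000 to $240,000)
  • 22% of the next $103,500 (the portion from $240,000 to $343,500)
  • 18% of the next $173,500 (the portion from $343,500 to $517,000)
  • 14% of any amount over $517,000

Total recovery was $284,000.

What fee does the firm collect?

First $119,000 at 36% = $42,840.00
Next $121,000 at 30.5% = $36,905.00
Remaining $44,000 at 22% = $9,680.00
Fee: $42,840.00 + $36,905.00 + $9,680.00 = $89,425.00

$89,425.00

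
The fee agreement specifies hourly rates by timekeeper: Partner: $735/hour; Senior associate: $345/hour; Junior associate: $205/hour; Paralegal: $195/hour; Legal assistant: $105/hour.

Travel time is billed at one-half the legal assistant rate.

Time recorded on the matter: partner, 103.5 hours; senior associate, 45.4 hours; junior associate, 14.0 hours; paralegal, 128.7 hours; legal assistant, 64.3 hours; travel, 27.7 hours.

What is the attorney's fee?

Partner: 103.5 × $735 = $76,072.50
Senior associate: 45.4 × $345 = $15,663.00
Junior associate: 14.0 × $205 = $2,870.00
Paralegal: 128.7 × $195 = $25,096.50
Legal assistant: 64.3 × $105 = $6,751.50
Subtotal: $76,072.50 + $15,663.00 + $2,870.00 + $25,096.50 + $6,751.50 = $126,453.50
Travel: 27.7 × ($105 ÷ 2) = 27.7 × $52.50 = $1,454.25
Total: $126,453.50 + $1,454.25 = $127,907.75

$127,907.75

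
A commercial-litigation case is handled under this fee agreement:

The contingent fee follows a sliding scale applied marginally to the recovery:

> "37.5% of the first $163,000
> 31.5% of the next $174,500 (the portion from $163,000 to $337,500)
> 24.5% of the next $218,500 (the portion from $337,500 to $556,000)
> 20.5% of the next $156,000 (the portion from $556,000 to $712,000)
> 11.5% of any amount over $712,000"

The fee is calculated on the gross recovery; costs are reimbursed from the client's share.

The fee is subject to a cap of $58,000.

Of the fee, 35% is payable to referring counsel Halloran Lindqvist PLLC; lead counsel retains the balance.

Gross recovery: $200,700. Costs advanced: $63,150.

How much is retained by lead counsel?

$37,700.00

Fee base is the gross recovery, $200,700; costs are reimbursed separately.
First $163,000 at 37.5% = $61,125.00
Remaining $37,700 at 31.5% = $11,875.50
Fee: $61,125.00 + $11,875.50 = $73,000.50
$73,000.50 exceeds the $58,000 cap, so the fee is capped at $58,000.00.
Referral share: 35% of $58,000.00 = $20,300.00; lead counsel retains $58,000.00 − $20,300.00 = $37,700.00.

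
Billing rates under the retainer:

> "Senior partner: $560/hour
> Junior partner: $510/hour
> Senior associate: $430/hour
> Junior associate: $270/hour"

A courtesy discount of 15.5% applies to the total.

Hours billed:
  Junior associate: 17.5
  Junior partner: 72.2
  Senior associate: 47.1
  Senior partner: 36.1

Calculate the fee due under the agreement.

Senior partner: 36.1 × $560 = $20,216.00
Junior partner: 72.2 × $510 = $36,822.00
Senior associate: 47.1 × $430 = $20,253.00
Junior associate: 17.5 × $270 = $4,725.00
Subtotal: $82,016.00
Less 15.5% discount: −$12,712.48
Total: $82,016.00 − $12,712.48 = $69,303.52

$69,303.52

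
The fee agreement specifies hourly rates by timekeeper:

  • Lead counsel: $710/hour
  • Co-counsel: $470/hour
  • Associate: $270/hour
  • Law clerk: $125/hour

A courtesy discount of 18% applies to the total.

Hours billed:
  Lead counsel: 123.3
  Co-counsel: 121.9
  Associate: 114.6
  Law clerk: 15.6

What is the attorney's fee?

Lead counsel: 123.3 × $710 = $87,543.00
Co-counsel: 121.9 × $470 = $57,293.00
Associate: 114.6 × $270 = $30,942.00
Law clerk: 15.6 × $125 = $1,950.00
Subtotal: $177,728.00
Less 18% discount: −$31,991.04
Total: $177,728.00 − $31,991.04 = $145,736.96

$145,736.96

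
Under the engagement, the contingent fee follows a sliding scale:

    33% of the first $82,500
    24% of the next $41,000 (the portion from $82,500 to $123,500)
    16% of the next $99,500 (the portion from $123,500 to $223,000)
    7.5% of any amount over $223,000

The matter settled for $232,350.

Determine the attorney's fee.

First $82,500 at 33% = $27,225.00
Next $41,000 at 24% = $9,840.00
Next $99,500 at 16% = $15,920.00
Remaining $9,350 at 7.5% = $701.25
Fee: $27,225.00 + $9,840.00 + $15,920.00 + $701.25 = $53,686.25

$53,686.25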